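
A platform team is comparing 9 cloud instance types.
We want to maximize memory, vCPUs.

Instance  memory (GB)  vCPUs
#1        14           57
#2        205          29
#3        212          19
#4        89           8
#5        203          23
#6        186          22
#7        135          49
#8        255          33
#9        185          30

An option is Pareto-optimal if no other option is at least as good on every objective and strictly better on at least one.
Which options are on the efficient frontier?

#1: not dominated (best vCPUs).
#2: dominated by #8 (memory 255≥205, vCPUs 33≥29).
#3: dominated by #8 (memory 255≥212, vCPUs 33≥19).
#4: dominated by #2 (memory 205≥89, vCPUs 29≥8).
#5: dominated by #2 (memory 205≥203, vCPUs 29≥23).
#6: dominated by #2 (memory 205≥186, vCPUs 29≥22).
#7: not dominated.
#8: not dominated (best memory).
#9: dominated by #8 (memory 255≥185, vCPUs 33≥30).

#1, #7, #8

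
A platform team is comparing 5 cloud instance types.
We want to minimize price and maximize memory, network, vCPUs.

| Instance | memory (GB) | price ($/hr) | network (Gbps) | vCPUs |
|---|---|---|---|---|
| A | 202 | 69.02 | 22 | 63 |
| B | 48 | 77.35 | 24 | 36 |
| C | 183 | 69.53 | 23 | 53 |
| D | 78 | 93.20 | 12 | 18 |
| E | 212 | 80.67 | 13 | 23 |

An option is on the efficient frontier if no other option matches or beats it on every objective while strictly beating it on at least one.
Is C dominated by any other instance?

A: worse on network (22 vs 23).
B: worse on memory (48 vs 183).
D: worse on memory (78 vs 183).
E: worse on price (80.67 vs 69.53).
No option is at least as good as C on every objective and strictly better on one.

No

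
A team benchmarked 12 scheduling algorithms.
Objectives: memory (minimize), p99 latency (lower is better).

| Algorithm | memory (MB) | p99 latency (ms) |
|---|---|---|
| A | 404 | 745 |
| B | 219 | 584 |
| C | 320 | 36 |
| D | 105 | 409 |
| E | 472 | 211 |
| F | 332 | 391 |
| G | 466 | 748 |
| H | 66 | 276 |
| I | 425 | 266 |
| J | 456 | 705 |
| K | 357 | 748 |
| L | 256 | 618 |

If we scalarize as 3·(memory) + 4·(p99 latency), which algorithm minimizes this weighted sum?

A: 3·404 + 4·745 = 4192
B: 3·219 + 4·584 = 2993
C: 3·320 + 4·36 = 1104
D: 3·105 + 4·409 = 1951
E: 3·472 + 4·211 = 2260
F: 3·332 + 4·391 = 2560
G: 3·466 + 4·748 = 4390
H: 3·66 + 4·276 = 1302
I: 3·425 + 4·266 = 2339
J: 3·456 + 4·705 = 4188
K: 3·357 + 4·748 = 4063
L: 3·256 + 4·618 = 3240
Lowest: C at 1104.

C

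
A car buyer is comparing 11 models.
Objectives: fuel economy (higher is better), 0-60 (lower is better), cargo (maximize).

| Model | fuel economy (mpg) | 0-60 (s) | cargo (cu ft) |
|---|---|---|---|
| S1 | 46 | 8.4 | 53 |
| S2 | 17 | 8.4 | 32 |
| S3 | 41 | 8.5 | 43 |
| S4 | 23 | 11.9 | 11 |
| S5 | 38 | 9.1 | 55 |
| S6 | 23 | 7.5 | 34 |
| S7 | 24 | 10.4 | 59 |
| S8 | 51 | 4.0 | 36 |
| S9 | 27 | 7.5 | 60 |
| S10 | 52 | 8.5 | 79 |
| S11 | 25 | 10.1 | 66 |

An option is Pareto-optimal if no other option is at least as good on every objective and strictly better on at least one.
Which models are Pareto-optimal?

S1: not dominated.
S2: dominated by S1 (fuel economy 46≥17, 0-60 8.4≤8.4, cargo 53≥32).
S3: dominated by S1 (fuel economy 46≥41, 0-60 8.4≤8.5, cargo 53≥43).
S4: dominated by S1 (fuel economy 46≥23, 0-60 8.4≤11.9, cargo 53≥11).
S5: dominated by S10 (fuel economy 52≥38, 0-60 8.5≤9.1, cargo 79≥55).
S6: dominated by S8 (fuel economy 51≥23, 0-60 4.0≤7.5, cargo 36≥34).
S7: dominated by S9 (fuel economy 27≥24, 0-60 7.5≤10.4, cargo 60≥59).
S8: not dominated (best 0-60).
S9: not dominated.
S10: not dominated (best fuel economy).
S11: dominated by S10 (fuel economy 52≥25, 0-60 8.5≤10.1, cargo 79≥66).

S1, S8, S9, S10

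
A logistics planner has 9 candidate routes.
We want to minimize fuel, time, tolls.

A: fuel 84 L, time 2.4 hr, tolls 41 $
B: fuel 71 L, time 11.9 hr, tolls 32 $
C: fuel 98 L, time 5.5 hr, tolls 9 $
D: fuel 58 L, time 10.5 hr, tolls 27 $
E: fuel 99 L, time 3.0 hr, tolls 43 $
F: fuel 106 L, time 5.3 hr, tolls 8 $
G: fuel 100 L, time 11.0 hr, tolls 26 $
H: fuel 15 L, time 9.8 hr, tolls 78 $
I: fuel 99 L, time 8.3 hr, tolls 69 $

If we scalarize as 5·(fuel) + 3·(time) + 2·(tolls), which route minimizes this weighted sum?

H

A: 5·84 + 3·2.4 + 2·41 = 509.2
B: 5·71 + 3·11.9 + 2·32 = 454.7
C: 5·98 + 3·5.5 + 2·9 = 524.5
D: 5·58 + 3·10.5 + 2·27 = 375.5
E: 5·99 + 3·3.0 + 2·43 = 590.0
F: 5·106 + 3·5.3 + 2·8 = 561.9
G: 5·100 + 3·11.0 + 2·26 = 585.0
H: 5·15 + 3·9.8 + 2·78 = 260.4
I: 5·99 + 3·8.3 + 2·69 = 657.9
Lowest: H at 260.4.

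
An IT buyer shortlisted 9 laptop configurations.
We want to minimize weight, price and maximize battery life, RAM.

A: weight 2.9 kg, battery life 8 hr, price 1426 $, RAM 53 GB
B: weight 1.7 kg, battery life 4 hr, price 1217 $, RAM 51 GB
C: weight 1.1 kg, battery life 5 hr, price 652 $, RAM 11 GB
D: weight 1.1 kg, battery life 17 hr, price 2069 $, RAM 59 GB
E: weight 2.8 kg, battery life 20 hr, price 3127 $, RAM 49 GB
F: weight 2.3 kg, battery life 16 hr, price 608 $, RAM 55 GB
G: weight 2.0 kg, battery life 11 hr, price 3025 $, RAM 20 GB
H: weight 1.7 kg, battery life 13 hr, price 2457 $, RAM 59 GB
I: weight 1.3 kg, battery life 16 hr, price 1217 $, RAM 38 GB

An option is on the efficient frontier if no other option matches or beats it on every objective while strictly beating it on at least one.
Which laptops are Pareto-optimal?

B, C, D, E, F, I

A: dominated by F (weight 2.3≤2.9, battery life 16≥8, price 608≤1426, RAM 55≥53).
B: not dominated.
C: not dominated.
D: not dominated.
E: not dominated (best battery life).
F: not dominated (best price).
G: dominated by D (weight 1.1≤2.0, battery life 17≥11, price 2069≤3025, RAM 59≥20).
H: dominated by D (weight 1.1≤1.7, battery life 17≥13, price 2069≤2457, RAM 59≥59).
I: not dominated.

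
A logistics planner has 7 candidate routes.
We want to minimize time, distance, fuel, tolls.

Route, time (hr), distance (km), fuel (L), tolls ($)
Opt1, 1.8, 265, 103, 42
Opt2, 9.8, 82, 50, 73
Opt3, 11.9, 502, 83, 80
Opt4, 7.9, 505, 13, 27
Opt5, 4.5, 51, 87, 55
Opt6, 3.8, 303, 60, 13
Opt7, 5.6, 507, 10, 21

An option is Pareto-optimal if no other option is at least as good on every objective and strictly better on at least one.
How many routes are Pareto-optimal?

6

Opt1: not dominated (best time).
Opt2: not dominated.
Opt3: dominated by Opt2 (time 9.8≤11.9, distance 82≤502, fuel 50≤83, tolls 73≤80).
Opt4: not dominated.
Opt5: not dominated (best distance).
Opt6: not dominated (best tolls).
Opt7: not dominated (best fuel).
Pareto-optimal: Opt1, Opt2, Opt4, Opt5, Opt6, Opt7 → 6.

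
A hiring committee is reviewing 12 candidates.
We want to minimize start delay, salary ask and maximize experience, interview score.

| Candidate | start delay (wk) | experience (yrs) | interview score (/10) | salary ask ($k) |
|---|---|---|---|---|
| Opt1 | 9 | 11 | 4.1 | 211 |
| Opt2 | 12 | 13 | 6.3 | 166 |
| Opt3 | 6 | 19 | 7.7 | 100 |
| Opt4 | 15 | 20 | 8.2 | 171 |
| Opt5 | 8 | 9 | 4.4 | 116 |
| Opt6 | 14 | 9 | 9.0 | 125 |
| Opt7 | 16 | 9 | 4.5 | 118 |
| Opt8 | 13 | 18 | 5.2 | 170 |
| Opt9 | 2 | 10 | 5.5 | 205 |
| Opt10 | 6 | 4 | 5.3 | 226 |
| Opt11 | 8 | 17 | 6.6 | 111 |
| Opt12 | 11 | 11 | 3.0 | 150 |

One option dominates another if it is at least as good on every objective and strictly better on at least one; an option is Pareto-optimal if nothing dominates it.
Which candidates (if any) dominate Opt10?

Opt3, Opt9

Opt3: start delay 6≤6, experience 19≥4, interview score 7.7≥5.3, salary ask 100≤226 — dominates Opt10.
Opt9: start delay 2≤6, experience 10≥4, interview score 5.5≥5.3, salary ask 205≤226 — dominates Opt10.
Others (Opt1, Opt2, Opt4, Opt5, Opt6, Opt7, Opt8, Opt11, Opt12) are each worse than Opt10 on at least one objective.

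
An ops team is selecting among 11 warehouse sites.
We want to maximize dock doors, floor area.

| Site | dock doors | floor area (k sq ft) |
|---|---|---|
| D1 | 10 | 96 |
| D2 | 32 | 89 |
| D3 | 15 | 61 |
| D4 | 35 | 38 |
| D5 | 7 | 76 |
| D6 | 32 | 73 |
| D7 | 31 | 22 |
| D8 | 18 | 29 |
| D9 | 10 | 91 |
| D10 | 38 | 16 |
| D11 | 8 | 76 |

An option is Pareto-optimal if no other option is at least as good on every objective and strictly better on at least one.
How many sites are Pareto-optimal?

D1: not dominated (best floor area).
D2: not dominated.
D3: dominated by D2 (dock doors 32≥15, floor area 89≥61).
D4: not dominated.
D5: dominated by D1 (dock doors 10≥7, floor area 96≥76).
D6: dominated by D2 (dock doors 32≥32, floor area 89≥73).
D7: dominated by D2 (dock doors 32≥31, floor area 89≥22).
D8: dominated by D2 (dock doors 32≥18, floor area 89≥29).
D9: dominated by D1 (dock doors 10≥10, floor area 96≥91).
D10: not dominated (best dock doors).
D11: dominated by D1 (dock doors 10≥8, floor area 96≥76).
Pareto-optimal: D1, D2, D4, D10 → 4.

4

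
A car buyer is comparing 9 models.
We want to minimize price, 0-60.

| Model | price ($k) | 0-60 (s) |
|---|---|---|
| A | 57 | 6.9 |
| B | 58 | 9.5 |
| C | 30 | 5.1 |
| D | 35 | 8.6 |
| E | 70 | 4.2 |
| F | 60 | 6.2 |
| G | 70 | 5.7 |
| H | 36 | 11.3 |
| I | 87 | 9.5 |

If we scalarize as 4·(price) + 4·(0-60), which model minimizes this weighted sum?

C

A: 4·57 + 4·6.9 = 255.6
B: 4·58 + 4·9.5 = 270.0
C: 4·30 + 4·5.1 = 140.4
D: 4·35 + 4·8.6 = 174.4
E: 4·70 + 4·4.2 = 296.8
F: 4·60 + 4·6.2 = 264.8
G: 4·70 + 4·5.7 = 302.8
H: 4·36 + 4·11.3 = 189.2
I: 4·87 + 4·9.5 = 386.0
Lowest: C at 140.4.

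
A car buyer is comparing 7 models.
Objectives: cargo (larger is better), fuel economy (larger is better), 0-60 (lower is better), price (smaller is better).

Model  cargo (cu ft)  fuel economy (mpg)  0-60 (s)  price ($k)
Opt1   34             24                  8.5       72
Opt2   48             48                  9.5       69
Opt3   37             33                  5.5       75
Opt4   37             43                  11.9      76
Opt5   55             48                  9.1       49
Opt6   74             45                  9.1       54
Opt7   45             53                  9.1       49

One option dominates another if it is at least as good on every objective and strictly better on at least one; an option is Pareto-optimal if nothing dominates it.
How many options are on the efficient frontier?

5

Opt1: not dominated.
Opt2: dominated by Opt5 (cargo 55≥48, fuel economy 48≥48, 0-60 9.1≤9.5, price 49≤69).
Opt3: not dominated (best 0-60).
Opt4: dominated by Opt2 (cargo 48≥37, fuel economy 48≥43, 0-60 9.5≤11.9, price 69≤76).
Opt5: not dominated.
Opt6: not dominated (best cargo).
Opt7: not dominated (best fuel economy).
Pareto-optimal: Opt1, Opt3, Opt5, Opt6, Opt7 → 5.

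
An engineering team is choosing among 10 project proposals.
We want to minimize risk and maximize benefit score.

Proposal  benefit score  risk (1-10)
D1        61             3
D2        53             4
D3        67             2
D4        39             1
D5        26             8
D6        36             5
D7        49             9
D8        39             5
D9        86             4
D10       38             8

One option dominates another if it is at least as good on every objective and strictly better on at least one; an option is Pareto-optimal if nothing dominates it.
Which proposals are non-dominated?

D1: dominated by D3 (benefit score 67≥61, risk 2≤3).
D2: dominated by D1 (benefit score 61≥53, risk 3≤4).
D3: not dominated.
D4: not dominated (best risk).
D5: dominated by D1 (benefit score 61≥26, risk 3≤8).
D6: dominated by D1 (benefit score 61≥36, risk 3≤5).
D7: dominated by D1 (benefit score 61≥49, risk 3≤9).
D8: dominated by D1 (benefit score 61≥39, risk 3≤5).
D9: not dominated (best benefit score).
D10: dominated by D1 (benefit score 61≥38, risk 3≤8).

D3, D4, D9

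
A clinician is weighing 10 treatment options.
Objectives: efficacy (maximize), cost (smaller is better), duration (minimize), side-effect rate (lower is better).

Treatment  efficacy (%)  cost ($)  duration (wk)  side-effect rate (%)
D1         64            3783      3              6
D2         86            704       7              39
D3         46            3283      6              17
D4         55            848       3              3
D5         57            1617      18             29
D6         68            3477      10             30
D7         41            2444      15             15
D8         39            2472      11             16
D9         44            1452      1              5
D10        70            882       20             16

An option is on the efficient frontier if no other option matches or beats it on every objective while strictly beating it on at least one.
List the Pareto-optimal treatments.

D1, D2, D4, D5, D6, D9, D10

D1: not dominated.
D2: not dominated (best efficacy).
D3: dominated by D4 (efficacy 55≥46, cost 848≤3283, duration 3≤6, side-effect rate 3≤17).
D4: not dominated (best side-effect rate).
D5: not dominated.
D6: not dominated.
D7: dominated by D4 (efficacy 55≥41, cost 848≤2444, duration 3≤15, side-effect rate 3≤15).
D8: dominated by D4 (efficacy 55≥39, cost 848≤2472, duration 3≤11, side-effect rate 3≤16).
D9: not dominated (best duration).
D10: not dominated.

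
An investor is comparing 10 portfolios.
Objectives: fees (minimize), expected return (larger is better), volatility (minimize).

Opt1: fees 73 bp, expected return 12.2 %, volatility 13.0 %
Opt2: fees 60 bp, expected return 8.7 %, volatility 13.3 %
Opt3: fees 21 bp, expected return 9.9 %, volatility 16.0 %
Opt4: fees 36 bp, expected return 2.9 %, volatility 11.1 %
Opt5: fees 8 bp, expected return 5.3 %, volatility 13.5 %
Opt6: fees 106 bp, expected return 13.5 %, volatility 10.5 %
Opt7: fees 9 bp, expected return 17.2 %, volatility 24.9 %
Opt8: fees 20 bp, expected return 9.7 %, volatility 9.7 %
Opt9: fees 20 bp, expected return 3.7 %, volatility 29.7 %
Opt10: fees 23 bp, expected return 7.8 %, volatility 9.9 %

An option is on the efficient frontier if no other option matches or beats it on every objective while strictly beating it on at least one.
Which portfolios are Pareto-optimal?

Opt1, Opt3, Opt5, Opt6, Opt7, Opt8

Opt1: not dominated.
Opt2: dominated by Opt8 (fees 20≤60, expected return 9.7≥8.7, volatility 9.7≤13.3).
Opt3: not dominated.
Opt4: dominated by Opt8 (fees 20≤36, expected return 9.7≥2.9, volatility 9.7≤11.1).
Opt5: not dominated (best fees).
Opt6: not dominated.
Opt7: not dominated (best expected return).
Opt8: not dominated (best volatility).
Opt9: dominated by Opt5 (fees 8≤20, expected return 5.3≥3.7, volatility 13.5≤29.7).
Opt10: dominated by Opt8 (fees 20≤23, expected return 9.7≥7.8, volatility 9.7≤9.9).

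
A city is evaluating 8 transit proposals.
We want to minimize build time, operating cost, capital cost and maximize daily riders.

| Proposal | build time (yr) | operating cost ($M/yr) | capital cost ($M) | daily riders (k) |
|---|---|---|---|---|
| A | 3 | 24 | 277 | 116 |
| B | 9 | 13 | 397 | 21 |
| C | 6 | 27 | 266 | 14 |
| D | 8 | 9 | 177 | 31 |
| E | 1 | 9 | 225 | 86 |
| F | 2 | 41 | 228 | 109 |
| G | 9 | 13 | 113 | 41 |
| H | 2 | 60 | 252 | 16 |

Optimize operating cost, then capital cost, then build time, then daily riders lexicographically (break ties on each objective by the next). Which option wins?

D

First minimize operating cost: best is 9, kept {D, E}.
Then minimize capital cost: best is 177, kept {D}.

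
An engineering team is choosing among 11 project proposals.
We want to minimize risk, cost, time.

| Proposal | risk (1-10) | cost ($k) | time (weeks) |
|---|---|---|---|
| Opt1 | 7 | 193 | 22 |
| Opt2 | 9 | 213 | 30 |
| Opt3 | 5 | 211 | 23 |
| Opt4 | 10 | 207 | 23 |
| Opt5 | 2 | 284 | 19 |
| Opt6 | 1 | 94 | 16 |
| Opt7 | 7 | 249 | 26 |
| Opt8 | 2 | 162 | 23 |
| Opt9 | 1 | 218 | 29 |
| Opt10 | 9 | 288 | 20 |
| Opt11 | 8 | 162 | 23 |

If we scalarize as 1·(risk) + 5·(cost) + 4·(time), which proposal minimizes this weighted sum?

Opt1: 1·7 + 5·193 + 4·22 = 1060
Opt2: 1·9 + 5·213 + 4·30 = 1194
Opt3: 1·5 + 5·211 + 4·23 = 1152
Opt4: 1·10 + 5·207 + 4·23 = 1137
Opt5: 1·2 + 5·284 + 4·19 = 1498
Opt6: 1·1 + 5·94 + 4·16 = 535
Opt7: 1·7 + 5·249 + 4·26 = 1356
Opt8: 1·2 + 5·162 + 4·23 = 904
Opt9: 1·1 + 5·218 + 4·29 = 1207
Opt10: 1·9 + 5·288 + 4·20 = 1529
Opt11: 1·8 + 5·162 + 4·23 = 910
Lowest: Opt6 at 535.

Opt6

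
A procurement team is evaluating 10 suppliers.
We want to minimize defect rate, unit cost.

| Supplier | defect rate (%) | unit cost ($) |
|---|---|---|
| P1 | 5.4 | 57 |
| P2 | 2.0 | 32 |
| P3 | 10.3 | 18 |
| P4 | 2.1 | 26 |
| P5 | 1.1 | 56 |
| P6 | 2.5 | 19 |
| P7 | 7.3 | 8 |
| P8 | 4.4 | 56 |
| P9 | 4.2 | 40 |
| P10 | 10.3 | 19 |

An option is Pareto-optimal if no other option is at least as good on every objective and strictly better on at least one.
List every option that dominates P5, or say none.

P1: worse on defect rate (5.4 vs 1.1).
P2: worse on defect rate (2.0 vs 1.1).
P3: worse on defect rate (10.3 vs 1.1).
P4: worse on defect rate (2.1 vs 1.1).
P6: worse on defect rate (2.5 vs 1.1).
P7: worse on defect rate (7.3 vs 1.1).
P8: worse on defect rate (4.4 vs 1.1).
P9: worse on defect rate (4.2 vs 1.1).
P10: worse on defect rate (10.3 vs 1.1).
No option dominates P5.

none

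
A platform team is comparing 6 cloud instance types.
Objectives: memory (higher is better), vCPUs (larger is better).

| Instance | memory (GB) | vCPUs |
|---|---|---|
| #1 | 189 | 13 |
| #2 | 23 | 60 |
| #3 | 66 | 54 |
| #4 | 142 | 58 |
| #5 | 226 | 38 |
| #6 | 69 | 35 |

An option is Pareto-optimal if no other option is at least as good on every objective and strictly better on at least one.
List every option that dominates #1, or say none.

#5

#5: memory 226≥189, vCPUs 38≥13 — dominates #1.
Others (#2, #3, #4, #6) are each worse than #1 on at least one objective.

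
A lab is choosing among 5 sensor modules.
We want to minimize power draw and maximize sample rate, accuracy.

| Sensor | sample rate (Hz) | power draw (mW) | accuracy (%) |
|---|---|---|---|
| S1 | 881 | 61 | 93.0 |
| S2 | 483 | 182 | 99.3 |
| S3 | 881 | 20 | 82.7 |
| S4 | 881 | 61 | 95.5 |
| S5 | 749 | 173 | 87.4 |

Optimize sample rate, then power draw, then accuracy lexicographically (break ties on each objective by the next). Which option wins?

S3

First maximize sample rate: best is 881, kept {S1, S3, S4}.
Then minimize power draw: best is 20, kept {S3}.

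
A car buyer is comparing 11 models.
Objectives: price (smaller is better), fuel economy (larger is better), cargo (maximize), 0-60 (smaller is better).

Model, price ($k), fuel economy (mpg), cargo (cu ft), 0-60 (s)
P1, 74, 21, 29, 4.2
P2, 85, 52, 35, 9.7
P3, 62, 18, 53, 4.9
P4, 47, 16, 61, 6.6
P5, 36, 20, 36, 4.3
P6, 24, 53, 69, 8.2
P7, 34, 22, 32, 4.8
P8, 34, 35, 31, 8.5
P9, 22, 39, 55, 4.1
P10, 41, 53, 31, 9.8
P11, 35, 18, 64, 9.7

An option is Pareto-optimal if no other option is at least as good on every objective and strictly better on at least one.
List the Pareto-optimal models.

P4, P6, P9

P1: dominated by P9 (price 22≤74, fuel economy 39≥21, cargo 55≥29, 0-60 4.1≤4.2).
P2: dominated by P6 (price 24≤85, fuel economy 53≥52, cargo 69≥35, 0-60 8.2≤9.7).
P3: dominated by P9 (price 22≤62, fuel economy 39≥18, cargo 55≥53, 0-60 4.1≤4.9).
P4: not dominated.
P5: dominated by P9 (price 22≤36, fuel economy 39≥20, cargo 55≥36, 0-60 4.1≤4.3).
P6: not dominated (best cargo).
P7: dominated by P9 (price 22≤34, fuel economy 39≥22, cargo 55≥32, 0-60 4.1≤4.8).
P8: dominated by P6 (price 24≤34, fuel economy 53≥35, cargo 69≥31, 0-60 8.2≤8.5).
P9: not dominated (best price).
P10: dominated by P6 (price 24≤41, fuel economy 53≥53, cargo 69≥31, 0-60 8.2≤9.8).
P11: dominated by P6 (price 24≤35, fuel economy 53≥18, cargo 69≥64, 0-60 8.2≤9.7).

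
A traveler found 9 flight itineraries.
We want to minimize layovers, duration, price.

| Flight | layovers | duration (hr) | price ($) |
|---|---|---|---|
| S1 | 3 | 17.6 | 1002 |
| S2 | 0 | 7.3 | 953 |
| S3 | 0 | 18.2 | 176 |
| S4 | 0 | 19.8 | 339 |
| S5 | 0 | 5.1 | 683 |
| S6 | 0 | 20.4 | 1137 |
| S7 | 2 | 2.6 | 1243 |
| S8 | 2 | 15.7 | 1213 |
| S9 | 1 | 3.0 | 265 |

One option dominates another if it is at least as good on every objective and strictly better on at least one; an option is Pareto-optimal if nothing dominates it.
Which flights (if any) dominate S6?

S2, S3, S4, S5

S2: layovers 0≤0, duration 7.3≤20.4, price 953≤1137 — dominates S6.
S3: layovers 0≤0, duration 18.2≤20.4, price 176≤1137 — dominates S6.
S4: layovers 0≤0, duration 19.8≤20.4, price 339≤1137 — dominates S6.
S5: layovers 0≤0, duration 5.1≤20.4, price 683≤1137 — dominates S6.
Others (S1, S7, S8, S9) are each worse than S6 on at least one objective.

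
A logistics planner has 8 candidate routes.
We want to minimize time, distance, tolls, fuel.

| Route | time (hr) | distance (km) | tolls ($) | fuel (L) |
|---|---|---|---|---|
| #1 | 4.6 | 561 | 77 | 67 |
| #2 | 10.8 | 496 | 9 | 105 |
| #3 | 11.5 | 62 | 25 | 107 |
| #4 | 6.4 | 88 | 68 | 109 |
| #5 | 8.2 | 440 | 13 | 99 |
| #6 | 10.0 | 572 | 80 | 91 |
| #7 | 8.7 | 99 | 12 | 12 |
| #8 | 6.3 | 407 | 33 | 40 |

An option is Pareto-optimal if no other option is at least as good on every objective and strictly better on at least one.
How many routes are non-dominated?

7

#1: not dominated (best time).
#2: not dominated (best tolls).
#3: not dominated (best distance).
#4: not dominated.
#5: not dominated.
#6: dominated by #1 (time 4.6≤10.0, distance 561≤572, tolls 77≤80, fuel 67≤91).
#7: not dominated (best fuel).
#8: not dominated.
Pareto-optimal: #1, #2, #3, #4, #5, #7, #8 → 7.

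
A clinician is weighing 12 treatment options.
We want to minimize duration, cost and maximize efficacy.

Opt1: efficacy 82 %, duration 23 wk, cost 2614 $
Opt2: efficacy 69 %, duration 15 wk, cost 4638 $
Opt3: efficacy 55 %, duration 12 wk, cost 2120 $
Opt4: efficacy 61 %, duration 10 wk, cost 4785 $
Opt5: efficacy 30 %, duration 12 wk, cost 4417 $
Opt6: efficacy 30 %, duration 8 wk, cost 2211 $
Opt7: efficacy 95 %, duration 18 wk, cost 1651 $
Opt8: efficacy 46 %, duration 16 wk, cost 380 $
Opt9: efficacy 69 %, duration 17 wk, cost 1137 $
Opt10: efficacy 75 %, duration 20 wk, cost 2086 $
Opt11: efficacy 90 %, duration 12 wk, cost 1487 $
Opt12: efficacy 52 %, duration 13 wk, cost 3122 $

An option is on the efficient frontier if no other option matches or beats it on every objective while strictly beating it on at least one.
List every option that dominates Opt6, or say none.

none

Opt1: worse on duration (23 vs 8).
Opt2: worse on duration (15 vs 8).
Opt3: worse on duration (12 vs 8).
Opt4: worse on duration (10 vs 8).
Opt5: worse on duration (12 vs 8).
Opt7: worse on duration (18 vs 8).
Opt8: worse on duration (16 vs 8).
Opt9: worse on duration (17 vs 8).
Opt10: worse on duration (20 vs 8).
Opt11: worse on duration (12 vs 8).
Opt12: worse on duration (13 vs 8).
No option dominates Opt6.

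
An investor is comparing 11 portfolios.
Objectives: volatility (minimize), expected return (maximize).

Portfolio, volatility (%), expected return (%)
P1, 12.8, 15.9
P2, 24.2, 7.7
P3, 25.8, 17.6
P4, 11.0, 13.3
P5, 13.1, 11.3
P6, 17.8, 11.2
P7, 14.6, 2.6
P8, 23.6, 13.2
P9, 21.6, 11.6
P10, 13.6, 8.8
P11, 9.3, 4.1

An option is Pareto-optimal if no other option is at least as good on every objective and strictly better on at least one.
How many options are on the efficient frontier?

4

P1: not dominated.
P2: dominated by P1 (volatility 12.8≤24.2, expected return 15.9≥7.7).
P3: not dominated (best expected return).
P4: not dominated.
P5: dominated by P1 (volatility 12.8≤13.1, expected return 15.9≥11.3).
P6: dominated by P1 (volatility 12.8≤17.8, expected return 15.9≥11.2).
P7: dominated by P1 (volatility 12.8≤14.6, expected return 15.9≥2.6).
P8: dominated by P1 (volatility 12.8≤23.6, expected return 15.9≥13.2).
P9: dominated by P1 (volatility 12.8≤21.6, expected return 15.9≥11.6).
P10: dominated by P1 (volatility 12.8≤13.6, expected return 15.9≥8.8).
P11: not dominated (best volatility).
Pareto-optimal: P1, P3, P4, P11 → 4.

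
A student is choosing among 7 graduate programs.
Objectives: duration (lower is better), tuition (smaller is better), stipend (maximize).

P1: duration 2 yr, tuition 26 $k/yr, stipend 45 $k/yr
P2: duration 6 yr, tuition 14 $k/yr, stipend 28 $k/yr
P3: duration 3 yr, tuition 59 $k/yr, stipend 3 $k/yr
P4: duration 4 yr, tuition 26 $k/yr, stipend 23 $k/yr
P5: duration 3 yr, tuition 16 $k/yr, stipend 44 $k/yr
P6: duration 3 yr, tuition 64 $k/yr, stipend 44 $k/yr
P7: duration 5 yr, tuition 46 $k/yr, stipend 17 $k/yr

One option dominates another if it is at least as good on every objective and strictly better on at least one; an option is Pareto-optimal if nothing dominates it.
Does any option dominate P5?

No

P1: worse on tuition (26 vs 16).
P2: worse on duration (6 vs 3).
P3: worse on tuition (59 vs 16).
P4: worse on duration (4 vs 3).
P6: worse on tuition (64 vs 16).
P7: worse on duration (5 vs 3).
No option is at least as good as P5 on every objective and strictly better on one.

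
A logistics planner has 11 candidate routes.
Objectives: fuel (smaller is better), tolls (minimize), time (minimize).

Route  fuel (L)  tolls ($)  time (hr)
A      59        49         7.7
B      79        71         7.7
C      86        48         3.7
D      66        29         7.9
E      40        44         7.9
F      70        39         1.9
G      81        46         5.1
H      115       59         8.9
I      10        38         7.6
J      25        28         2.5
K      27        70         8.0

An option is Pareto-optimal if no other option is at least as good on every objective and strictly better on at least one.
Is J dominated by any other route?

No

A: worse on fuel (59 vs 25).
B: worse on fuel (79 vs 25).
C: worse on fuel (86 vs 25).
D: worse on fuel (66 vs 25).
E: worse on fuel (40 vs 25).
F: worse on fuel (70 vs 25).
G: worse on fuel (81 vs 25).
H: worse on fuel (115 vs 25).
I: worse on tolls (38 vs 28).
K: worse on fuel (27 vs 25).
No option is at least as good as J on every objective and strictly better on one.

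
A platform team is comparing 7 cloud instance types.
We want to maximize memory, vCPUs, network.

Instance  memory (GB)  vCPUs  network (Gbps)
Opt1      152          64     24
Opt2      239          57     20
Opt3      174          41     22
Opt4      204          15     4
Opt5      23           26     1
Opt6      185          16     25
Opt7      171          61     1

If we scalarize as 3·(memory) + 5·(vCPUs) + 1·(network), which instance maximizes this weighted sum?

Opt2

Opt1: 3·152 + 5·64 + 1·24 = 800
Opt2: 3·239 + 5·57 + 1·20 = 1022
Opt3: 3·174 + 5·41 + 1·22 = 749
Opt4: 3·204 + 5·15 + 1·4 = 691
Opt5: 3·23 + 5·26 + 1·1 = 200
Opt6: 3·185 + 5·16 + 1·25 = 660
Opt7: 3·171 + 5·61 + 1·1 = 819
Highest: Opt2 at 1022.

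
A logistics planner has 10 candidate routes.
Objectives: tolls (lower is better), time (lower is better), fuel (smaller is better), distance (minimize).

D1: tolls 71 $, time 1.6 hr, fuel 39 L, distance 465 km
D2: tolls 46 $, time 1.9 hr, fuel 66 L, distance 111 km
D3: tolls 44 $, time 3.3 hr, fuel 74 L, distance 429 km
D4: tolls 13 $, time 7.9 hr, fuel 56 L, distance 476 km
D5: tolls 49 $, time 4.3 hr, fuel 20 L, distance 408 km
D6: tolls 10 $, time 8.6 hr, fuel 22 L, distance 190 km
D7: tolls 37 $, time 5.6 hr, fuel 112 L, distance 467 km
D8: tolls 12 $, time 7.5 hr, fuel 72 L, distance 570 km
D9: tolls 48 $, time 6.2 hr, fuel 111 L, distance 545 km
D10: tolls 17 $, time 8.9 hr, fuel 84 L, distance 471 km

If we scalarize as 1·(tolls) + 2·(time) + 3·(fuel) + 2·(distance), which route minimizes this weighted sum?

D1: 1·71 + 2·1.6 + 3·39 + 2·465 = 1121.2
D2: 1·46 + 2·1.9 + 3·66 + 2·111 = 469.8
D3: 1·44 + 2·3.3 + 3·74 + 2·429 = 1130.6
D4: 1·13 + 2·7.9 + 3·56 + 2·476 = 1148.8
D5: 1·49 + 2·4.3 + 3·20 + 2·408 = 933.6
D6: 1·10 + 2·8.6 + 3·22 + 2·190 = 473.2
D7: 1·37 + 2·5.6 + 3·112 + 2·467 = 1318.2
D8: 1·12 + 2·7.5 + 3·72 + 2·570 = 1383.0
D9: 1·48 + 2·6.2 + 3·111 + 2·545 = 1483.4
D10: 1·17 + 2·8.9 + 3·84 + 2·471 = 1228.8
Lowest: D2 at 469.8.

D2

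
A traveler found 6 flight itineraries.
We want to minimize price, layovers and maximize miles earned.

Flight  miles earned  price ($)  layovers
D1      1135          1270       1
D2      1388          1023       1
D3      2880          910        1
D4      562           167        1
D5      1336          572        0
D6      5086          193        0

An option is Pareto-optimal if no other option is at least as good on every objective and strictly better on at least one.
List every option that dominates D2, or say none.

D3, D6

D3: miles earned 2880≥1388, price 910≤1023, layovers 1≤1 — dominates D2.
D6: miles earned 5086≥1388, price 193≤1023, layovers 0≤1 — dominates D2.
Others (D1, D4, D5) are each worse than D2 on at least one objective.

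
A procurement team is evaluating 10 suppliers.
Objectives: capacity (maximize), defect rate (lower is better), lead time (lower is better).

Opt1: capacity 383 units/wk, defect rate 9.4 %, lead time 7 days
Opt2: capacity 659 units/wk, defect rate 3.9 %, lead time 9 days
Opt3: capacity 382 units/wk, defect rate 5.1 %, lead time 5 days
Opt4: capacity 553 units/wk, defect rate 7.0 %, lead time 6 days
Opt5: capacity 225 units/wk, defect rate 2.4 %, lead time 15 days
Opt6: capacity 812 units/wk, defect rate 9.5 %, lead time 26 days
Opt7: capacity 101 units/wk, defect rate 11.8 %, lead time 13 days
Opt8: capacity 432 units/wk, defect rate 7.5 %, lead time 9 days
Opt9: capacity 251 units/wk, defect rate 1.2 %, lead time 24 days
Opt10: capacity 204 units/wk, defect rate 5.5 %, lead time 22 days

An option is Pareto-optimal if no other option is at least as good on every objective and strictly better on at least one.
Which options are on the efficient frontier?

Opt1: dominated by Opt4 (capacity 553≥383, defect rate 7.0≤9.4, lead time 6≤7).
Opt2: not dominated.
Opt3: not dominated (best lead time).
Opt4: not dominated.
Opt5: not dominated.
Opt6: not dominated (best capacity).
Opt7: dominated by Opt1 (capacity 383≥101, defect rate 9.4≤11.8, lead time 7≤13).
Opt8: dominated by Opt2 (capacity 659≥432, defect rate 3.9≤7.5, lead time 9≤9).
Opt9: not dominated (best defect rate).
Opt10: dominated by Opt2 (capacity 659≥204, defect rate 3.9≤5.5, lead time 9≤22).

Opt2, Opt3, Opt4, Opt5, Opt6, Opt9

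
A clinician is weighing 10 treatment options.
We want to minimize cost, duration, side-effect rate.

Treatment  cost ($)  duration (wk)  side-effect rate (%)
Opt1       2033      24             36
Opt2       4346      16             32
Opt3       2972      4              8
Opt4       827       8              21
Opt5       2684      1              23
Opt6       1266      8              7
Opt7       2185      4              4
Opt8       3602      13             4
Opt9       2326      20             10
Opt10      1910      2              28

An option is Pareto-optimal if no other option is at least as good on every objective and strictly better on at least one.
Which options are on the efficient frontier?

Opt4, Opt5, Opt6, Opt7, Opt10

Opt1: dominated by Opt4 (cost 827≤2033, duration 8≤24, side-effect rate 21≤36).
Opt2: dominated by Opt3 (cost 2972≤4346, duration 4≤16, side-effect rate 8≤32).
Opt3: dominated by Opt7 (cost 2185≤2972, duration 4≤4, side-effect rate 4≤8).
Opt4: not dominated (best cost).
Opt5: not dominated (best duration).
Opt6: not dominated.
Opt7: not dominated.
Opt8: dominated by Opt7 (cost 2185≤3602, duration 4≤13, side-effect rate 4≤4).
Opt9: dominated by Opt6 (cost 1266≤2326, duration 8≤20, side-effect rate 7≤10).
Opt10: not dominated.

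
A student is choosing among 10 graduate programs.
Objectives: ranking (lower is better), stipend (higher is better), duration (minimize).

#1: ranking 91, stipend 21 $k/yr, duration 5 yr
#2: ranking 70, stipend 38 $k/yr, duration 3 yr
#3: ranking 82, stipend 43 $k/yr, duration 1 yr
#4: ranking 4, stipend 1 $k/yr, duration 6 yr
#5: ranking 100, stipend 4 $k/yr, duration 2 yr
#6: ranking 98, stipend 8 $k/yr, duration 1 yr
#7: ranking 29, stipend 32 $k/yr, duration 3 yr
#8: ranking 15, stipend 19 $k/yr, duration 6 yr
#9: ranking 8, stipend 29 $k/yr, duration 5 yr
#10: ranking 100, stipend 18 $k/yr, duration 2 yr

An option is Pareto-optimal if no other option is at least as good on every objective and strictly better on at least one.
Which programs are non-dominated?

#2, #3, #4, #7, #9

#1: dominated by #2 (ranking 70≤91, stipend 38≥21, duration 3≤5).
#2: not dominated.
#3: not dominated (best stipend).
#4: not dominated (best ranking).
#5: dominated by #3 (ranking 82≤100, stipend 43≥4, duration 1≤2).
#6: dominated by #3 (ranking 82≤98, stipend 43≥8, duration 1≤1).
#7: not dominated.
#8: dominated by #9 (ranking 8≤15, stipend 29≥19, duration 5≤6).
#9: not dominated.
#10: dominated by #3 (ranking 82≤100, stipend 43≥18, duration 1≤2).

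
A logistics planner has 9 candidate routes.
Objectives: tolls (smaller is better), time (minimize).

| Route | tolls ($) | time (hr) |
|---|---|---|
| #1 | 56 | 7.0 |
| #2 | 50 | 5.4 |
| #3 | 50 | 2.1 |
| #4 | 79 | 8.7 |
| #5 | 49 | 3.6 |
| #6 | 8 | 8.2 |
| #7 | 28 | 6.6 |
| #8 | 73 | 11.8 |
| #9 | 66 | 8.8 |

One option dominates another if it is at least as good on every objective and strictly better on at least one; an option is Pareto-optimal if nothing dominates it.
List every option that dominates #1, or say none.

#2: tolls 50≤56, time 5.4≤7.0 — dominates #1.
#3: tolls 50≤56, time 2.1≤7.0 — dominates #1.
#5: tolls 49≤56, time 3.6≤7.0 — dominates #1.
#7: tolls 28≤56, time 6.6≤7.0 — dominates #1.
Others (#4, #6, #8, #9) are each worse than #1 on at least one objective.

#2, #3, #5, #7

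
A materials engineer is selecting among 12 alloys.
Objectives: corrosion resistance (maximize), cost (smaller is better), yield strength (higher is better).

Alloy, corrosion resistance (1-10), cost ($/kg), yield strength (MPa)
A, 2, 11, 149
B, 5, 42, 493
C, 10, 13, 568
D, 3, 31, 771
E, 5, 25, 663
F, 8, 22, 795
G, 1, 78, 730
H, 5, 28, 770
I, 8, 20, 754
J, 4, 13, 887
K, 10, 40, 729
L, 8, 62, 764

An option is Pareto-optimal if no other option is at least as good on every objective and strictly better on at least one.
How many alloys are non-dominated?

A: not dominated (best cost).
B: dominated by C (corrosion resistance 10≥5, cost 13≤42, yield strength 568≥493).
C: not dominated.
D: dominated by F (corrosion resistance 8≥3, cost 22≤31, yield strength 795≥771).
E: dominated by F (corrosion resistance 8≥5, cost 22≤25, yield strength 795≥663).
F: not dominated.
G: dominated by D (corrosion resistance 3≥1, cost 31≤78, yield strength 771≥730).
H: dominated by F (corrosion resistance 8≥5, cost 22≤28, yield strength 795≥770).
I: not dominated.
J: not dominated (best yield strength).
K: not dominated.
L: dominated by F (corrosion resistance 8≥8, cost 22≤62, yield strength 795≥764).
Pareto-optimal: A, C, F, I, J, K → 6.

6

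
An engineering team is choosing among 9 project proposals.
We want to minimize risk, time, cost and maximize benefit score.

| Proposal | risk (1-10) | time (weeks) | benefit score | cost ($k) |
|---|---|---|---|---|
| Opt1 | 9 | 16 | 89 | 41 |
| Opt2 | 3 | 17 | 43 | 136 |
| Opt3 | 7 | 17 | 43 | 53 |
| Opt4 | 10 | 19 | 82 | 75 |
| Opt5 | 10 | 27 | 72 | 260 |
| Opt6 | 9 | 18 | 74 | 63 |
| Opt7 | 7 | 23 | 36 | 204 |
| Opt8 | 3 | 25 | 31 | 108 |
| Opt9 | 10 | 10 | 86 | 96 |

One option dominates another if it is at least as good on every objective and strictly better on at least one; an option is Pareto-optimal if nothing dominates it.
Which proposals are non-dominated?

Opt1: not dominated (best benefit score).
Opt2: not dominated.
Opt3: not dominated.
Opt4: dominated by Opt1 (risk 9≤10, time 16≤19, benefit score 89≥82, cost 41≤75).
Opt5: dominated by Opt1 (risk 9≤10, time 16≤27, benefit score 89≥72, cost 41≤260).
Opt6: dominated by Opt1 (risk 9≤9, time 16≤18, benefit score 89≥74, cost 41≤63).
Opt7: dominated by Opt2 (risk 3≤7, time 17≤23, benefit score 43≥36, cost 136≤204).
Opt8: not dominated.
Opt9: not dominated (best time).

Opt1, Opt2, Opt3, Opt8, Opt9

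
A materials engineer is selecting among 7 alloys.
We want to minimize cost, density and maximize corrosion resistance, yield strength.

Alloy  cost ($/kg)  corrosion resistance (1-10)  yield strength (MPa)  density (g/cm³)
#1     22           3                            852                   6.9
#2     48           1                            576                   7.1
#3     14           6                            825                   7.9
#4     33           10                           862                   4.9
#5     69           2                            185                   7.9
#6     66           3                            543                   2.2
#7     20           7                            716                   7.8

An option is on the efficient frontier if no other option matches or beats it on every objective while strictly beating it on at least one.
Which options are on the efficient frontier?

#1: not dominated.
#2: dominated by #1 (cost 22≤48, corrosion resistance 3≥1, yield strength 852≥576, density 6.9≤7.1).
#3: not dominated (best cost).
#4: not dominated (best corrosion resistance).
#5: dominated by #1 (cost 22≤69, corrosion resistance 3≥2, yield strength 852≥185, density 6.9≤7.9).
#6: not dominated (best density).
#7: not dominated.

#1, #3, #4, #6, #7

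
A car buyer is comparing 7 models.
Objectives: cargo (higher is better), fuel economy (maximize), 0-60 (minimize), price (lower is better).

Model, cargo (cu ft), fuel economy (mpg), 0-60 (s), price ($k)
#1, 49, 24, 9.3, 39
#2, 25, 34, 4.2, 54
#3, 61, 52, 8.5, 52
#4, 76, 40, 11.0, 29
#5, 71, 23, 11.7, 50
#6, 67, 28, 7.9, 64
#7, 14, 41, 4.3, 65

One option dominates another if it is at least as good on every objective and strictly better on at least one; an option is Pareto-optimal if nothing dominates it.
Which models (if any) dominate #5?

#4

#4: cargo 76≥71, fuel economy 40≥23, 0-60 11.0≤11.7, price 29≤50 — dominates #5.
Others (#1, #2, #3, #6, #7) are each worse than #5 on at least one objective.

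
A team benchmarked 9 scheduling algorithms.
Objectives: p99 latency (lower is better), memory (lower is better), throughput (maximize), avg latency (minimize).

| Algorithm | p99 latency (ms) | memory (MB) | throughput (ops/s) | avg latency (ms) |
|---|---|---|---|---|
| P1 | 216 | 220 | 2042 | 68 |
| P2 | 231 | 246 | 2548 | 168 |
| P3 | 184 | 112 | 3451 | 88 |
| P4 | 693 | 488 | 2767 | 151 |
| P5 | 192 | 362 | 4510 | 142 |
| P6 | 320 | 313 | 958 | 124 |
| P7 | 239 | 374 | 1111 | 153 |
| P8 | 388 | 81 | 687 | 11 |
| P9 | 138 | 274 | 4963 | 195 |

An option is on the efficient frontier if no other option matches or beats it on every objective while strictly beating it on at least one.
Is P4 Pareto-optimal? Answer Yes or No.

No

P3 vs P4: p99 latency 184≤693, memory 112≤488, throughput 3451≥2767, avg latency 88≤151 — P3 is at least as good on every objective and strictly better on at least one, so P3 dominates P4.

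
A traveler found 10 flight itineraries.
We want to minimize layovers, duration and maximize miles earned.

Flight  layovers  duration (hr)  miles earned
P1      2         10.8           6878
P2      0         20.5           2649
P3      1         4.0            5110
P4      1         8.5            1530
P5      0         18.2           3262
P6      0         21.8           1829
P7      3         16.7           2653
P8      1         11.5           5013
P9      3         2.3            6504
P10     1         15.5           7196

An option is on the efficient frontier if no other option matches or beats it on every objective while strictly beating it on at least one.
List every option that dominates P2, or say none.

P5

P5: layovers 0≤0, duration 18.2≤20.5, miles earned 3262≥2649 — dominates P2.
Others (P1, P3, P4, P6, P7, P8, P9, P10) are each worse than P2 on at least one objective.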